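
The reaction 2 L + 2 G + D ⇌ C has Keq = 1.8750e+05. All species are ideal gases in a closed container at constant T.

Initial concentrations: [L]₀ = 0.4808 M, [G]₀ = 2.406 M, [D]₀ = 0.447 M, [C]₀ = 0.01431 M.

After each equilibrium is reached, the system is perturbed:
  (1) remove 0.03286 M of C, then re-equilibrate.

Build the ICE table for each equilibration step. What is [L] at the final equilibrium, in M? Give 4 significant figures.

Q₀ = 0.02392 vs Keq = 1.8750e+05 ⇒ Q<K, forward
Step 1:
                    L           G           D           C
  init         0.4808       2.406       0.447     0.01431
  Δ           -0.4795     -0.4795     -0.2397      0.2397
  eq         0.001327       1.927      0.2073       0.254
  solve Keq expr → x = 0.2397; check Q = 1.8750e+05
Then remove 0.03286 M of C.
Step 2:
                    L           G           D           C
  init       0.001327       1.927      0.2073      0.2212
  Δ       -8.8489e-05 -8.8489e-05 -4.4244e-05  4.4244e-05
  eq         0.001239       1.926      0.2072      0.2212
  solve Keq expr → x = 4.4244e-05; check Q = 1.8750e+05

[L]_eq = 0.001239 M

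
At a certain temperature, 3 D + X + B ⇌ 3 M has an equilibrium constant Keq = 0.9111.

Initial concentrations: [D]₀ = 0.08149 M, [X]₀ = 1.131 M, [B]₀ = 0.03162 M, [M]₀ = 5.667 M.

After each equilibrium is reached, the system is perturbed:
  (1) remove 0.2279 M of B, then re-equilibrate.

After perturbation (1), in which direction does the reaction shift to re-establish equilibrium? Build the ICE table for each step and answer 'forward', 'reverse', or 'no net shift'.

Q₀ = 9.4042e+06 vs Keq = 0.9111 ⇒ Q>K, reverse
Step 1:
                   D          X          B          M
  Initial    0.08149      1.131    0.03162      5.667
  Change       2.566     0.8555     0.8555     -2.566
  Equil        2.648      1.986     0.8871      3.101
  solve Keq expr → x = -0.8555; check Q = 0.9111
Then remove 0.2279 M of B.
Step 2:
                   D          X          B          M
  Initial      2.648      1.986     0.6592      3.101
  Change      0.1078    0.03594    0.03594    -0.1078
  Equil        2.756      2.022     0.6951      2.993
  solve Keq expr → x = -0.03594; check Q = 0.9111

Direction: reverse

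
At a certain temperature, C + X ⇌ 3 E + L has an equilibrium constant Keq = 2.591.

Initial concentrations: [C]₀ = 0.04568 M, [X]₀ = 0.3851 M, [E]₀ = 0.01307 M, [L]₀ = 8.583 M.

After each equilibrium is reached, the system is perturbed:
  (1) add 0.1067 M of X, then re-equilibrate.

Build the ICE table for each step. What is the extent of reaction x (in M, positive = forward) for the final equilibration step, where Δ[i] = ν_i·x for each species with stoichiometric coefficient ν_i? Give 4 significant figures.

Q₀ = 0.001089 vs Keq = 2.591 ⇒ Q<K, forward
Step 1:
                    C           X           E           L
  Initial     0.04568      0.3851     0.01307       8.583
  Change     -0.03271    -0.03271     0.09812     0.03271
  Equil       0.01297      0.3524      0.1112       8.616
  solve Keq expr → x = 0.03271; check Q = 2.591
Then add 0.1067 M of X.
Step 2:
                    C           X           E           L
  Initial     0.01297      0.4591      0.1112       8.616
  Change    -0.001614   -0.001614    0.004843    0.001614
  Equil       0.01136      0.4575       0.116       8.617
  solve Keq expr → x = 0.001614; check Q = 2.591

x = 0.001614 M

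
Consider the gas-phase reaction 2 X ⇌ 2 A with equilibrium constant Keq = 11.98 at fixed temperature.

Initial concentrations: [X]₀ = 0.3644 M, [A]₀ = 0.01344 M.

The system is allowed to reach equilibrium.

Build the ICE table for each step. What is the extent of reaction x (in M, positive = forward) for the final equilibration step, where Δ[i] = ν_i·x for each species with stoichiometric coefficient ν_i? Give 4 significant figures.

Q₀ = 0.00136 vs Keq = 11.98 ⇒ Q<K, forward
Step 1:
                   X          A
  Initial     0.3644    0.01344
  Change     -0.2797     0.2797
  Equil      0.08469     0.2931
  solve Keq expr → x = 0.1399; check Q = 11.98

x = 0.1399 M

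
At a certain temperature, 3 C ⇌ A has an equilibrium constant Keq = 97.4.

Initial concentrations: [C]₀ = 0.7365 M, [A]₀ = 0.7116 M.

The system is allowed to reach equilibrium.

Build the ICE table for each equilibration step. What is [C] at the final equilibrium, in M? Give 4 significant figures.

Q₀ = 1.781 vs Keq = 97.4 ⇒ Q<K, forward
Step 1:
                    C           A
  init         0.7365      0.7116
  Δ           -0.5276      0.1759
  eq           0.2089      0.8875
  solve Keq expr → x = 0.1759; check Q = 97.4

[C]_eq = 0.2089 M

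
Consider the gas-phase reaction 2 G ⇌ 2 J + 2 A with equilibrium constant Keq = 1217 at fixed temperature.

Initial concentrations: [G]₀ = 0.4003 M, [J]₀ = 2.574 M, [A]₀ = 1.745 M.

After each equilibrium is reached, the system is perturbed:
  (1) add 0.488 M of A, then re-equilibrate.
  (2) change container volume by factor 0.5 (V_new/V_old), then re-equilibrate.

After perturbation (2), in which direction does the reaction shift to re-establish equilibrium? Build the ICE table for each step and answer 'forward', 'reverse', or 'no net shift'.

Q₀ = 125.9 vs Keq = 1217 ⇒ Q<K, forward
Step 1:
                  G         J         A
  init       0.4003     2.574     1.745
  Δ         -0.2402    0.2402    0.2402
  eq         0.1601     2.814     1.985
  solve Keq expr → x = 0.1201; check Q = 1217
Then add 0.488 M of A.
Step 2:
                  G         J         A
  init       0.1601     2.814     2.473
  Δ         0.03421  -0.03421  -0.03421
  eq         0.1944      2.78     2.439
  solve Keq expr → x = -0.01711; check Q = 1217
Then change container volume by factor 0.5 (V_new/V_old).
Step 3:
                  G         J         A
  init       0.3887      5.56     4.878
  Δ          0.3012   -0.3012   -0.3012
  eq         0.6899     5.259     4.577
  solve Keq expr → x = -0.1506; check Q = 1217

Direction: reverse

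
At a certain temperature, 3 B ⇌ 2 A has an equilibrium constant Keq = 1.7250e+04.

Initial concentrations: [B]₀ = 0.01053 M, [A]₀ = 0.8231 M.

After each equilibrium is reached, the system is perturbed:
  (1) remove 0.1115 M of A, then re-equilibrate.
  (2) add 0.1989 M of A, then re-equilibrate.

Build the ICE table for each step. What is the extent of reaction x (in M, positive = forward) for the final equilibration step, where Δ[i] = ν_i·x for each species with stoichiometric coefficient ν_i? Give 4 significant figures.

x = -0.001814 M

Q₀ = 5.8026e+05 vs Keq = 1.7250e+04 ⇒ Q>K, reverse
Step 1:
                    B           A
  init        0.01053      0.8231
  Δ           0.02304    -0.01536
  eq          0.03357      0.8077
  solve Keq expr → x = -0.007679; check Q = 1.7250e+04
Then remove 0.1115 M of A.
Step 2:
                    B           A
  init        0.03357      0.6962
  Δ         -0.003105     0.00207
  eq          0.03046      0.6983
  solve Keq expr → x = 0.001035; check Q = 1.7250e+04
Then add 0.1989 M of A.
Step 3:
                    B           A
  init        0.03046      0.8972
  Δ          0.005443   -0.003628
  eq          0.03591      0.8936
  solve Keq expr → x = -0.001814; check Q = 1.7250e+04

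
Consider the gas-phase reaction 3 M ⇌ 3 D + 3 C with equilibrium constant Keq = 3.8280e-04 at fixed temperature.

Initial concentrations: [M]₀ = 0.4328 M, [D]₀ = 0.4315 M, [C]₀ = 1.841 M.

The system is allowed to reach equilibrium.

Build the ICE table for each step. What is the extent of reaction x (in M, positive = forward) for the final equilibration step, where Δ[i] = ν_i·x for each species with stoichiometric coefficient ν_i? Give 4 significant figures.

x = -0.1301 M

Q₀ = 6.184 vs Keq = 3.8280e-04 ⇒ Q>K, reverse
Step 1:
                  M         D         C
  Initial    0.4328    0.4315     1.841
  Change     0.3903   -0.3903   -0.3903
  Equil      0.8231    0.0412     1.451
  solve Keq expr → x = -0.1301; check Q = 3.8280e-04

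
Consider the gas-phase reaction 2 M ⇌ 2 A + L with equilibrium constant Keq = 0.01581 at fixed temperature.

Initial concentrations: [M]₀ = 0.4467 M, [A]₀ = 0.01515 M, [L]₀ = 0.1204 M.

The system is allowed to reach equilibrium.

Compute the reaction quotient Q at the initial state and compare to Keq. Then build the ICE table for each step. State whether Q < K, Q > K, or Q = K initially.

Q₀ = 1.3849e-04; Q < K (proceeds forward)

Q₀ = 1.3849e-04 vs Keq = 0.01581 ⇒ Q<K, forward
Step 1:
                   M          A          L
  init        0.4467    0.01515     0.1204
  Δ         -0.09348    0.09348    0.04674
  eq          0.3532     0.1086     0.1671
  solve Keq expr → x = 0.04674; check Q = 0.01581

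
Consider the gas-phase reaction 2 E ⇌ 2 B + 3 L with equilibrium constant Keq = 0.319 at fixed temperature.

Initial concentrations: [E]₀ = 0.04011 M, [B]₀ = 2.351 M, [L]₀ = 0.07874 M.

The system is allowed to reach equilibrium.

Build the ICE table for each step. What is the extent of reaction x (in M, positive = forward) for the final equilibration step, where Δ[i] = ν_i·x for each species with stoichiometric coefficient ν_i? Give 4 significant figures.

Q₀ = 1.677 vs Keq = 0.319 ⇒ Q>K, reverse
Step 1:
                   E          B          L
  init       0.04011      2.351    0.07874
  Δ          0.01502   -0.01502   -0.02252
  eq         0.05513      2.336    0.05622
  solve Keq expr → x = -0.007508; check Q = 0.319

x = -0.007508 M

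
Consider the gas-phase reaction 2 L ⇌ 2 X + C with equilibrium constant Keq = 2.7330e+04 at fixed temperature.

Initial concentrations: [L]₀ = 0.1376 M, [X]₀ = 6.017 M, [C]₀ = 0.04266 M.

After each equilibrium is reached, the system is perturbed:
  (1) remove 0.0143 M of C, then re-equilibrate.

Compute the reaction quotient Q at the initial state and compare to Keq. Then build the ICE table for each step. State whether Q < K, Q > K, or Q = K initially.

Q₀ = 81.57; Q < K (proceeds forward)

Q₀ = 81.57 vs Keq = 2.7330e+04 ⇒ Q<K, forward
Step 1:
                    L           X           C
  init         0.1376       6.017     0.04266
  Δ           -0.1255      0.1255     0.06277
  eq          0.01206       6.143      0.1054
  solve Keq expr → x = 0.06277; check Q = 2.7330e+04
Then remove 0.0143 M of C.
Step 2:
                    L           X           C
  init        0.01206       6.143     0.09113
  Δ       -8.2125e-04  8.2125e-04  4.1063e-04
  eq          0.01124       6.143     0.09154
  solve Keq expr → x = 4.1063e-04; check Q = 2.7330e+04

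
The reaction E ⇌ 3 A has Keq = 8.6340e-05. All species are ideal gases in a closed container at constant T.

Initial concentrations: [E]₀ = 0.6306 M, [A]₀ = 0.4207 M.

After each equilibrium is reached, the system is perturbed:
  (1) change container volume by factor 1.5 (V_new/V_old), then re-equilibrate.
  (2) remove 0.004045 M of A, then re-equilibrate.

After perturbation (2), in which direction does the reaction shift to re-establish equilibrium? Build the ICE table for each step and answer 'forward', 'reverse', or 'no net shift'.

Direction: forward

Q₀ = 0.1181 vs Keq = 8.6340e-05 ⇒ Q>K, reverse
Step 1:
                   E          A
  init        0.6306     0.4207
  Δ           0.1268    -0.3804
  eq          0.7574    0.04029
  solve Keq expr → x = -0.1268; check Q = 8.6340e-05
Then change container volume by factor 1.5 (V_new/V_old).
Step 2:
                   E          A
  init        0.5049    0.02686
  Δ        -0.002757   0.008272
  eq          0.5022    0.03513
  solve Keq expr → x = 0.002757; check Q = 8.6340e-05
Then remove 0.004045 M of A.
Step 3:
                   E          A
  init        0.5022    0.03109
  Δ        -0.001338   0.004014
  eq          0.5008     0.0351
  solve Keq expr → x = 0.001338; check Q = 8.6340e-05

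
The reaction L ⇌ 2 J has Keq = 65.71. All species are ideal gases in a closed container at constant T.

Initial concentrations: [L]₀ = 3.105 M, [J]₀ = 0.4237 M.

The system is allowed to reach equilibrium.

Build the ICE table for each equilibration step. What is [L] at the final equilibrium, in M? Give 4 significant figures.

Q₀ = 0.05782 vs Keq = 65.71 ⇒ Q<K, forward
Step 1:
                   L          J
  I            3.105     0.4237
  C           -2.618      5.235
  E           0.4874      5.659
  solve Keq expr → x = 2.618; check Q = 65.71

[L]_eq = 0.4874 M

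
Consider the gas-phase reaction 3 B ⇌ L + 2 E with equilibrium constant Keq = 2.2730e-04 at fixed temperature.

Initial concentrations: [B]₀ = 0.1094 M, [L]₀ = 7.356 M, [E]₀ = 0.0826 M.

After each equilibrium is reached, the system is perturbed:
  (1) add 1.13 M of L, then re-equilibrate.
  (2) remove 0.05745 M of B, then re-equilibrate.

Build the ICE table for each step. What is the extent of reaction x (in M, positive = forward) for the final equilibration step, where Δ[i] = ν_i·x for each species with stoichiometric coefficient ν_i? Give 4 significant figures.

x = -1.0032e-04 M

Q₀ = 38.33 vs Keq = 2.2730e-04 ⇒ Q>K, reverse
Step 1:
                   B          L          E
  I           0.1094      7.356     0.0826
  C            0.123   -0.04099   -0.08198
  E           0.2324      7.315 6.2437e-04
  solve Keq expr → x = -0.04099; check Q = 2.2730e-04
Then add 1.13 M of L.
Step 2:
                   B          L          E
  I           0.2324      8.445 6.2437e-04
  C       6.4544e-05 -2.1515e-05 -4.3029e-05
  E           0.2324      8.445 5.8134e-04
  solve Keq expr → x = -2.1515e-05; check Q = 2.2730e-04
Then remove 0.05745 M of B.
Step 3:
                   B          L          E
  I            0.175      8.445 5.8134e-04
  C       3.0095e-04 -1.0032e-04 -2.0063e-04
  E           0.1753      8.445 3.8071e-04
  solve Keq expr → x = -1.0032e-04; check Q = 2.2730e-04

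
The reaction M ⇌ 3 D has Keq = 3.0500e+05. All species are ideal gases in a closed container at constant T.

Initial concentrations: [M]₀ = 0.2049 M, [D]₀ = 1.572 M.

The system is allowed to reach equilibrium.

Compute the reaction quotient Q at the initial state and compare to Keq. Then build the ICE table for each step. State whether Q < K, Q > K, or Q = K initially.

Q₀ = 18.96 vs Keq = 3.0500e+05 ⇒ Q<K, forward
Step 1:
                    M           D
  I            0.2049       1.572
  C           -0.2049      0.6146
  E        3.4277e-05       2.187
  solve Keq expr → x = 0.2049; check Q = 3.0500e+05

Q₀ = 18.96; Q < K (proceeds forward)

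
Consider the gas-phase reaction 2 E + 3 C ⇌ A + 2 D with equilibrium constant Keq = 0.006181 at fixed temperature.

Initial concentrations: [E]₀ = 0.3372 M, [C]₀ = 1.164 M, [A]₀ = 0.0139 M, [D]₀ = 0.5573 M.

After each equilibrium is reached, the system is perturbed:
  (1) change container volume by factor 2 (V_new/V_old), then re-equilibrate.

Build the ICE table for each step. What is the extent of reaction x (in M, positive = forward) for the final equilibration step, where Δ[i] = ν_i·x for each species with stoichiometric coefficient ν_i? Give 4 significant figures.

Q₀ = 0.02407 vs Keq = 0.006181 ⇒ Q>K, reverse
Step 1:
                   E          C          A          D
  I           0.3372      1.164     0.0139     0.5573
  C          0.01866    0.02799  -0.009331   -0.01866
  E           0.3559      1.192   0.004569     0.5386
  solve Keq expr → x = -0.009331; check Q = 0.006181
Then change container volume by factor 2 (V_new/V_old).
Step 2:
                   E          C          A          D
  I           0.1779      0.596   0.002285     0.2693
  C         0.003323   0.004985  -0.001662  -0.003323
  E           0.1813      0.601 6.2297e-04      0.266
  solve Keq expr → x = -0.001662; check Q = 0.006181

x = -0.001662 M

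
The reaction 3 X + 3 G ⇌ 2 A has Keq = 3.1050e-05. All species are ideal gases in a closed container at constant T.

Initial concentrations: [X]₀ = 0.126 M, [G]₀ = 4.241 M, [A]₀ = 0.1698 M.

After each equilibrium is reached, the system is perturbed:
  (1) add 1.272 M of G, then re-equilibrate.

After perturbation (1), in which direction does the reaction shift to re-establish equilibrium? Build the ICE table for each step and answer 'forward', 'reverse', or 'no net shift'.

Q₀ = 0.189 vs Keq = 3.1050e-05 ⇒ Q>K, reverse
Step 1:
                   X          G          A
  init         0.126      4.241     0.1698
  Δ           0.2374     0.2374    -0.1582
  eq          0.3634      4.478    0.01157
  solve Keq expr → x = -0.07912; check Q = 3.1050e-05
Then add 1.272 M of G.
Step 2:
                   X          G          A
  init        0.3634       5.75    0.01157
  Δ        -0.007111  -0.007111   0.004741
  eq          0.3562      5.743    0.01631
  solve Keq expr → x = 0.00237; check Q = 3.1050e-05

Direction: forward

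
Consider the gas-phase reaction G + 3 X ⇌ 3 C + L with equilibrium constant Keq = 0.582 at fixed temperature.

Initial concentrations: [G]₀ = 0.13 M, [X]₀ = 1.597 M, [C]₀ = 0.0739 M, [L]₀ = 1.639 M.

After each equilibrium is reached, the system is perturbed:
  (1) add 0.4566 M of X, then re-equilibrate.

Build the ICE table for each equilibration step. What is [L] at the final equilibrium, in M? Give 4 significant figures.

Q₀ = 0.001249 vs Keq = 0.582 ⇒ Q<K, forward
Step 1:
                   G          X          C          L
  I             0.13      1.597     0.0739      1.639
  C         -0.08555    -0.2567     0.2567    0.08555
  E          0.04445       1.34     0.3306      1.725
  solve Keq expr → x = 0.08555; check Q = 0.582
Then add 0.4566 M of X.
Step 2:
                   G          X          C          L
  I          0.04445      1.797     0.3306      1.725
  C           -0.015   -0.04501    0.04501      0.015
  E          0.02945      1.752     0.3756       1.74
  solve Keq expr → x = 0.015; check Q = 0.582

[L]_eq = 1.74 M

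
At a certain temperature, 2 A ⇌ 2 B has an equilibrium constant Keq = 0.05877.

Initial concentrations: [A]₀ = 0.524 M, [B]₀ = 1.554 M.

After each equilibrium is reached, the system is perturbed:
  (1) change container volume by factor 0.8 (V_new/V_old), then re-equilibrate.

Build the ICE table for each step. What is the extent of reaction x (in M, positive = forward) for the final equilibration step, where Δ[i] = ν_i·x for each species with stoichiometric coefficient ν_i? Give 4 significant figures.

x = 0 M

Q₀ = 8.795 vs Keq = 0.05877 ⇒ Q>K, reverse
Step 1:
                  A         B
  I           0.524     1.554
  C           1.149    -1.149
  E           1.673    0.4055
  solve Keq expr → x = -0.5743; check Q = 0.05877
Then change container volume by factor 0.8 (V_new/V_old).
Step 2:
                  A         B
  I           2.091    0.5068
  C               0         0
  E           2.091    0.5068
  solve Keq expr → x = 0; check Q = 0.05877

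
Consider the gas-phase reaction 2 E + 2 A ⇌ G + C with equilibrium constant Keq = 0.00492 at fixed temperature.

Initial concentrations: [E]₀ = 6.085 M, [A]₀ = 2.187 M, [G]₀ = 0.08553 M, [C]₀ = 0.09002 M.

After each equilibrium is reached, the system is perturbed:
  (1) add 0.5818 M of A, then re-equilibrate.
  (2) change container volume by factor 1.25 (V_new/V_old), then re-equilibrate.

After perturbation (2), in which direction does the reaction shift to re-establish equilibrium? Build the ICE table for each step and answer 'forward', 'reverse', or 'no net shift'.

Direction: reverse

Q₀ = 4.3475e-05 vs Keq = 0.00492 ⇒ Q<K, forward
Step 1:
                    E           A           G           C
  Initial       6.085       2.187     0.08553     0.09002
  Change      -0.8273     -0.8273      0.4137      0.4137
  Equil         5.258        1.36      0.4992      0.5037
  solve Keq expr → x = 0.4137; check Q = 0.00492
Then add 0.5818 M of A.
Step 2:
                    E           A           G           C
  Initial       5.258       1.941      0.4992      0.5037
  Change      -0.2168     -0.2168      0.1084      0.1084
  Equil         5.041       1.725      0.6076      0.6121
  solve Keq expr → x = 0.1084; check Q = 0.00492
Then change container volume by factor 1.25 (V_new/V_old).
Step 3:
                    E           A           G           C
  Initial       4.033        1.38      0.4861      0.4897
  Change         0.11        0.11    -0.05498    -0.05498
  Equil         4.143        1.49      0.4311      0.4347
  solve Keq expr → x = -0.05498; check Q = 0.00492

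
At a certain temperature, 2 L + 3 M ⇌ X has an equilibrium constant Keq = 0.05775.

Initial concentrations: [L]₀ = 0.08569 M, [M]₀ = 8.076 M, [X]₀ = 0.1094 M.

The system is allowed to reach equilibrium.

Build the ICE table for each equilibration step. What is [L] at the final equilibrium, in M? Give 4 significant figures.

Q₀ = 0.02829 vs Keq = 0.05775 ⇒ Q<K, forward
Step 1:
                    L           M           X
  init        0.08569       8.076      0.1094
  Δ          -0.02234    -0.03351     0.01117
  eq          0.06335       8.042      0.1206
  solve Keq expr → x = 0.01117; check Q = 0.05775

[L]_eq = 0.06335 M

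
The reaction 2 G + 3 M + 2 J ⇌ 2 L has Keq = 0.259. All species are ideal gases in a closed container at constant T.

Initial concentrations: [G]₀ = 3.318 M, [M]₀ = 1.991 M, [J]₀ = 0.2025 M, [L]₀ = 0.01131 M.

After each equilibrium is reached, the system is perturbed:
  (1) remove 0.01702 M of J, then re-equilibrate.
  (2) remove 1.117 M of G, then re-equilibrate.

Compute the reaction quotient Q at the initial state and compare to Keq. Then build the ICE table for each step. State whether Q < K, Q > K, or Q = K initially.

Q₀ = 3.5901e-05; Q < K (proceeds forward)

Q₀ = 3.5901e-05 vs Keq = 0.259 ⇒ Q<K, forward
Step 1:
                    G           M           J           L
  Initial       3.318       1.991      0.2025     0.01131
  Change      -0.1574     -0.2361     -0.1574      0.1574
  Equil         3.161       1.755     0.04511      0.1687
  solve Keq expr → x = 0.07869; check Q = 0.259
Then remove 0.01702 M of J.
Step 2:
                    G           M           J           L
  Initial       3.161       1.755     0.02809      0.1687
  Change      0.01277     0.01915     0.01277    -0.01277
  Equil         3.173       1.774     0.04086      0.1559
  solve Keq expr → x = -0.006384; check Q = 0.259
Then remove 1.117 M of G.
Step 3:
                    G           M           J           L
  Initial       2.056       1.774     0.04086      0.1559
  Change      0.01477     0.02215     0.01477    -0.01477
  Equil         2.071       1.796     0.05563      0.1412
  solve Keq expr → x = -0.007385; check Q = 0.259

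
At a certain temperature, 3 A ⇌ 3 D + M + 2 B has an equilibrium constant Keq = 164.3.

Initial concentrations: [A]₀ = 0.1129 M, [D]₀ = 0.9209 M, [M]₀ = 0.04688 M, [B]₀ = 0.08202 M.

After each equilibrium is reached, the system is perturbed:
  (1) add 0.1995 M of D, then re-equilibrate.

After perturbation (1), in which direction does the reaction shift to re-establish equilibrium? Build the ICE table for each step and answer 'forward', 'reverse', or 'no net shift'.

Q₀ = 0.1712 vs Keq = 164.3 ⇒ Q<K, forward
Step 1:
                  A         D         M         B
  init       0.1129    0.9209   0.04688   0.08202
  Δ        -0.09137   0.09137   0.03046   0.06092
  eq        0.02153     1.012   0.07734    0.1429
  solve Keq expr → x = 0.03046; check Q = 164.3
Then add 0.1995 M of D.
Step 2:
                  A         D         M         B
  init      0.02153     1.212   0.07734    0.1429
  Δ        0.003728 -0.003728 -0.001243 -0.002485
  eq        0.02525     1.208    0.0761    0.1405
  solve Keq expr → x = -0.001243; check Q = 164.3

Direction: reverse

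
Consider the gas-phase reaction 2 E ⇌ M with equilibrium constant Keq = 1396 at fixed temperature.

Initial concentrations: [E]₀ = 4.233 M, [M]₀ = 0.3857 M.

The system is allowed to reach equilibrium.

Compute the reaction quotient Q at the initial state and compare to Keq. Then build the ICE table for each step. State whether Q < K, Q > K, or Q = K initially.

Q₀ = 0.02153 vs Keq = 1396 ⇒ Q<K, forward
Step 1:
                  E         M
  Initial     4.233    0.3857
  Change     -4.191     2.095
  Equil     0.04216     2.481
  solve Keq expr → x = 2.095; check Q = 1396

Q₀ = 0.02153; Q < K (proceeds forward)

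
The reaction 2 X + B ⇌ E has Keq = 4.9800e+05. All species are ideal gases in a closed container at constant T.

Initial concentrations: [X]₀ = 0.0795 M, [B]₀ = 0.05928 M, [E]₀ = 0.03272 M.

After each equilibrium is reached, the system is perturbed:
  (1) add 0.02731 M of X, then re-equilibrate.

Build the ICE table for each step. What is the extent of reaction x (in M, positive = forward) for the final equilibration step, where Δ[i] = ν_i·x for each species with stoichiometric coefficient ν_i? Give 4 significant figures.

x = 0.01269 M

Q₀ = 87.33 vs Keq = 4.9800e+05 ⇒ Q<K, forward
Step 1:
                  X         B         E
  init       0.0795   0.05928   0.03272
  Δ        -0.07688  -0.03844   0.03844
  eq       0.002619   0.02084   0.07116
  solve Keq expr → x = 0.03844; check Q = 4.9800e+05
Then add 0.02731 M of X.
Step 2:
                  X         B         E
  init      0.02993   0.02084   0.07116
  Δ        -0.02538  -0.01269   0.01269
  eq       0.004546  0.008148   0.08385
  solve Keq expr → x = 0.01269; check Q = 4.9800e+05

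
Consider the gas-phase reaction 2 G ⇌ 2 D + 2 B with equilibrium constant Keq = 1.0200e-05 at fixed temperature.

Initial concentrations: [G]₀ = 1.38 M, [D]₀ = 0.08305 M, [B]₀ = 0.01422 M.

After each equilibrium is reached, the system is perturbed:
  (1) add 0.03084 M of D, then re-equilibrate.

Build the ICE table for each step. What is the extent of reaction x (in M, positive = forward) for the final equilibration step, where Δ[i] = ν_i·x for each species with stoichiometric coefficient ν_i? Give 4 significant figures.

Q₀ = 7.3235e-07 vs Keq = 1.0200e-05 ⇒ Q<K, forward
Step 1:
                    G           D           B
  init           1.38     0.08305     0.01422
  Δ          -0.02559     0.02559     0.02559
  eq            1.354      0.1086     0.03981
  solve Keq expr → x = 0.0128; check Q = 1.0200e-05
Then add 0.03084 M of D.
Step 2:
                    G           D           B
  init          1.354      0.1395     0.03981
  Δ          0.006997   -0.006997   -0.006997
  eq            1.361      0.1325     0.03282
  solve Keq expr → x = -0.003498; check Q = 1.0200e-05

x = -0.003498 M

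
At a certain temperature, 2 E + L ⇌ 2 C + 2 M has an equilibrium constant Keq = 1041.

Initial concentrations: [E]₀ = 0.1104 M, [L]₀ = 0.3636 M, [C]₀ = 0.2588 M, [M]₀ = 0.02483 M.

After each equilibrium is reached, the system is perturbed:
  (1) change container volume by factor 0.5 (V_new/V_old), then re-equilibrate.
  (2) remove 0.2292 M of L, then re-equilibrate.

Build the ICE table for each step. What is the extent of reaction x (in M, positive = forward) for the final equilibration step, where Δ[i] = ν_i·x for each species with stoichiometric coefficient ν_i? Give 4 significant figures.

x = -9.2855e-04 M

Q₀ = 0.009318 vs Keq = 1041 ⇒ Q<K, forward
Step 1:
                   E          L          C          M
  init        0.1104     0.3636     0.2588    0.02483
  Δ          -0.1077   -0.05385     0.1077     0.1077
  eq        0.002705     0.3098     0.3665     0.1325
  solve Keq expr → x = 0.05385; check Q = 1041
Then change container volume by factor 0.5 (V_new/V_old).
Step 2:
                   E          L          C          M
  init       0.00541     0.6195      0.733     0.2651
  Δ          0.00215   0.001075   -0.00215   -0.00215
  eq        0.007559     0.6206     0.7308     0.2629
  solve Keq expr → x = -0.001075; check Q = 1041
Then remove 0.2292 M of L.
Step 3:
                   E          L          C          M
  init      0.007559     0.3914     0.7308     0.2629
  Δ         0.001857 9.2855e-04  -0.001857  -0.001857
  eq        0.009417     0.3923      0.729      0.261
  solve Keq expr → x = -9.2855e-04; check Q = 1041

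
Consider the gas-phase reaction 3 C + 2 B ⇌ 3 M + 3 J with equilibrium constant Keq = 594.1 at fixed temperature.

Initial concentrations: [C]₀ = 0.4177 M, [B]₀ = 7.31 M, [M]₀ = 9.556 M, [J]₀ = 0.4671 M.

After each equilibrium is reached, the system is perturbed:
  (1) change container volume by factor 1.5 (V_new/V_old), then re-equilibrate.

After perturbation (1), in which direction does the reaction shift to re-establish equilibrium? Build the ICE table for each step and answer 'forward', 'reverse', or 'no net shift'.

Direction: forward

Q₀ = 22.84 vs Keq = 594.1 ⇒ Q<K, forward
Step 1:
                  C         B         M         J
  Initial    0.4177      7.31     9.556    0.4671
  Change    -0.2071   -0.1381    0.2071    0.2071
  Equil      0.2106     7.172     9.763    0.6742
  solve Keq expr → x = 0.06905; check Q = 594.1
Then change container volume by factor 1.5 (V_new/V_old).
Step 2:
                  C         B         M         J
  Initial    0.1404     4.781     6.509    0.4495
  Change   -0.01361 -0.009072   0.01361   0.01361
  Equil      0.1268     4.772     6.522    0.4631
  solve Keq expr → x = 0.004536; check Q = 594.1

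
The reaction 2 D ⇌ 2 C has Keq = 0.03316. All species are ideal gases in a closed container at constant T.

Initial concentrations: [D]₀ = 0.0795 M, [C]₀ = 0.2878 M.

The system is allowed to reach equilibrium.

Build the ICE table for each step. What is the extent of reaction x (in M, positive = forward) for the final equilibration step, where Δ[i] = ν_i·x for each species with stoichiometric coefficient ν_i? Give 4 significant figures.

Q₀ = 13.11 vs Keq = 0.03316 ⇒ Q>K, reverse
Step 1:
                  D         C
  init       0.0795    0.2878
  Δ          0.2312   -0.2312
  eq         0.3107   0.05658
  solve Keq expr → x = -0.1156; check Q = 0.03316

x = -0.1156 M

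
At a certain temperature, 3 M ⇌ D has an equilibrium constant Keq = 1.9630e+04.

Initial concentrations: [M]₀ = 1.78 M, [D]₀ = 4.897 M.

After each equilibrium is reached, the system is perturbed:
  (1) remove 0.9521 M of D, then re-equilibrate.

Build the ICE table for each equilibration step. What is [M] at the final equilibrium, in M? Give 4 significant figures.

[M]_eq = 0.06128 M

Q₀ = 0.8683 vs Keq = 1.9630e+04 ⇒ Q<K, forward
Step 1:
                  M         D
  init         1.78     4.897
  Δ          -1.715    0.5716
  eq        0.06531     5.469
  solve Keq expr → x = 0.5716; check Q = 1.9630e+04
Then remove 0.9521 M of D.
Step 2:
                  M         D
  init      0.06531     4.516
  Δ       -0.004028  0.001343
  eq        0.06128     4.518
  solve Keq expr → x = 0.001343; check Q = 1.9630e+04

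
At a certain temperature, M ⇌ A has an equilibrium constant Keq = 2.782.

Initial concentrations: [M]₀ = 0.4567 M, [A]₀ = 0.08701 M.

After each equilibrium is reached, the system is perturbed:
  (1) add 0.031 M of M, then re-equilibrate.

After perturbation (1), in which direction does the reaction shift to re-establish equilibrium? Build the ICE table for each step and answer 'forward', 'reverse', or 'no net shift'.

Direction: forward

Q₀ = 0.1905 vs Keq = 2.782 ⇒ Q<K, forward
Step 1:
                  M         A
  I          0.4567   0.08701
  C         -0.3129    0.3129
  E          0.1438    0.3999
  solve Keq expr → x = 0.3129; check Q = 2.782
Then add 0.031 M of M.
Step 2:
                  M         A
  I          0.1748    0.3999
  C         -0.0228    0.0228
  E           0.152    0.4228
  solve Keq expr → x = 0.0228; check Q = 2.782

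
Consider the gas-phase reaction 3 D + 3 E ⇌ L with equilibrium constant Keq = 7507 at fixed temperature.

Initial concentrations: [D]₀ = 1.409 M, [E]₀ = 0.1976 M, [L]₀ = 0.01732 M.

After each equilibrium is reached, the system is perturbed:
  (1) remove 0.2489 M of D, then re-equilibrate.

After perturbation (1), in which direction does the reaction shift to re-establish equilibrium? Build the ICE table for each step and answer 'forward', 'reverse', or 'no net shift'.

Q₀ = 0.8025 vs Keq = 7507 ⇒ Q<K, forward
Step 1:
                   D          E          L
  init         1.409     0.1976    0.01732
  Δ          -0.1799    -0.1799    0.05997
  eq           1.229     0.0177    0.07729
  solve Keq expr → x = 0.05997; check Q = 7507
Then remove 0.2489 M of D.
Step 2:
                   D          E          L
  init        0.9802     0.0177    0.07729
  Δ         0.004262   0.004262  -0.001421
  eq          0.9845    0.02196    0.07587
  solve Keq expr → x = -0.001421; check Q = 7507

Direction: reverse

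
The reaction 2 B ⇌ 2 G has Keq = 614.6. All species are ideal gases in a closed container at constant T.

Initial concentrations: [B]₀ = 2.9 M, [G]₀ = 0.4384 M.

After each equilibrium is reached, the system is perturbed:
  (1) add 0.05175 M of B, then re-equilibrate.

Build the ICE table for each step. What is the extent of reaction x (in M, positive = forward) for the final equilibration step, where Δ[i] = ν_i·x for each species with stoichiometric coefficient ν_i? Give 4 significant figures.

x = 0.02487 M

Q₀ = 0.02285 vs Keq = 614.6 ⇒ Q<K, forward
Step 1:
                   B          G
  init           2.9     0.4384
  Δ           -2.771      2.771
  eq          0.1294      3.209
  solve Keq expr → x = 1.385; check Q = 614.6
Then add 0.05175 M of B.
Step 2:
                   B          G
  init        0.1812      3.209
  Δ         -0.04974    0.04974
  eq          0.1314      3.259
  solve Keq expr → x = 0.02487; check Q = 614.6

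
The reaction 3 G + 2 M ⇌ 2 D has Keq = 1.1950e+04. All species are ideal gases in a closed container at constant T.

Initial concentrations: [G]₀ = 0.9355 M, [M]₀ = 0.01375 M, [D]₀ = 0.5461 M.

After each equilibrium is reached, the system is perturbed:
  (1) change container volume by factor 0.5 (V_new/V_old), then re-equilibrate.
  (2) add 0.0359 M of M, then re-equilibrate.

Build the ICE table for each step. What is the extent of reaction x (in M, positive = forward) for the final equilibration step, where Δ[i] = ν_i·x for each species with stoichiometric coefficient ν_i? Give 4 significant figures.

x = 0.01779 M

Q₀ = 1927 vs Keq = 1.1950e+04 ⇒ Q<K, forward
Step 1:
                   G          M          D
  init        0.9355    0.01375     0.5461
  Δ         -0.01206  -0.008038   0.008038
  eq          0.9234   0.005712     0.5541
  solve Keq expr → x = 0.004019; check Q = 1.1950e+04
Then change container volume by factor 0.5 (V_new/V_old).
Step 2:
                   G          M          D
  init         1.847    0.01142      1.108
  Δ         -0.01098  -0.007322   0.007322
  eq           1.836   0.004103      1.116
  solve Keq expr → x = 0.003661; check Q = 1.1950e+04
Then add 0.0359 M of M.
Step 3:
                   G          M          D
  init         1.836       0.04      1.116
  Δ         -0.05337   -0.03558    0.03558
  eq           1.783   0.004425      1.151
  solve Keq expr → x = 0.01779; check Q = 1.1950e+04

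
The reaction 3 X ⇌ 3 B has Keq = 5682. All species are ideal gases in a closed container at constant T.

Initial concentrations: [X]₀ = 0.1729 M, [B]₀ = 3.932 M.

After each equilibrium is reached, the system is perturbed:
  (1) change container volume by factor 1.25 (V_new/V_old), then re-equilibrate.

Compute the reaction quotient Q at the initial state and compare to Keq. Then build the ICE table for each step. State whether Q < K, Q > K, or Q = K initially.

Q₀ = 1.1761e+04; Q > K (proceeds reverse)

Q₀ = 1.1761e+04 vs Keq = 5682 ⇒ Q>K, reverse
Step 1:
                  X         B
  I          0.1729     3.932
  C         0.04493  -0.04493
  E          0.2178     3.887
  solve Keq expr → x = -0.01498; check Q = 5682
Then change container volume by factor 1.25 (V_new/V_old).
Step 2:
                  X         B
  I          0.1743      3.11
  C               0         0
  E          0.1743      3.11
  solve Keq expr → x = 0; check Q = 5682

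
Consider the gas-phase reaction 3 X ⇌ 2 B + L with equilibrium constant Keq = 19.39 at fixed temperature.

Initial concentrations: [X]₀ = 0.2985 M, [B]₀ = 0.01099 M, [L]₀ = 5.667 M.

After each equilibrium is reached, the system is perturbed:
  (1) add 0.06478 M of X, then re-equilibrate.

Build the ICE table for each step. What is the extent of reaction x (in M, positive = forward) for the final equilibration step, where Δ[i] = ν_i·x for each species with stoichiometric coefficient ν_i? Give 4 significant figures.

x = 0.0135 M

Q₀ = 0.02573 vs Keq = 19.39 ⇒ Q<K, forward
Step 1:
                  X         B         L
  init       0.2985   0.01099     5.667
  Δ         -0.1468   0.09785   0.04893
  eq         0.1517    0.1088     5.716
  solve Keq expr → x = 0.04893; check Q = 19.39
Then add 0.06478 M of X.
Step 2:
                  X         B         L
  init       0.2165    0.1088     5.716
  Δ        -0.04049     0.027    0.0135
  eq          0.176    0.1358     5.729
  solve Keq expr → x = 0.0135; check Q = 19.39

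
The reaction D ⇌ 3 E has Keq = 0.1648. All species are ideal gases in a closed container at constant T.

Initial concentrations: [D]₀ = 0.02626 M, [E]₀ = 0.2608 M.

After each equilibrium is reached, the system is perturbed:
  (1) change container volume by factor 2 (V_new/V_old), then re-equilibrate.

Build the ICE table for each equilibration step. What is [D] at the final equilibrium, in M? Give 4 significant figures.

[D]_eq = 0.0133 M

Q₀ = 0.6755 vs Keq = 0.1648 ⇒ Q>K, reverse
Step 1:
                  D         E
  init      0.02626    0.2608
  Δ          0.0209  -0.06271
  eq        0.04716    0.1981
  solve Keq expr → x = -0.0209; check Q = 0.1648
Then change container volume by factor 2 (V_new/V_old).
Step 2:
                  D         E
  init      0.02358   0.09904
  Δ        -0.01028   0.03085
  eq         0.0133    0.1299
  solve Keq expr → x = 0.01028; check Q = 0.1648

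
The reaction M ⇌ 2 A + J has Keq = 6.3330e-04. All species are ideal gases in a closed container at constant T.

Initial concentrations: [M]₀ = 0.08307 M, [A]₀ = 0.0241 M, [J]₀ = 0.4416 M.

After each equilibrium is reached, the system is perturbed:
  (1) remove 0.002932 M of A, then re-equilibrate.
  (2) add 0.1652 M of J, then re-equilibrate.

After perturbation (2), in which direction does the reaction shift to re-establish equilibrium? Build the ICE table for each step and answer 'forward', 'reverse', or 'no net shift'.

Direction: reverse

Q₀ = 0.003088 vs Keq = 6.3330e-04 ⇒ Q>K, reverse
Step 1:
                   M          A          J
  Initial    0.08307     0.0241     0.4416
  Change    0.006347   -0.01269  -0.006347
  Equil      0.08942    0.01141     0.4353
  solve Keq expr → x = -0.006347; check Q = 6.3330e-04
Then remove 0.002932 M of A.
Step 2:
                   M          A          J
  Initial    0.08942   0.008474     0.4353
  Change   -0.001412   0.002823   0.001412
  Equil      0.08801     0.0113     0.4367
  solve Keq expr → x = 0.001412; check Q = 6.3330e-04
Then add 0.1652 M of J.
Step 3:
                   M          A          J
  Initial    0.08801     0.0113     0.6019
  Change  8.1189e-04  -0.001624 -8.1189e-04
  Equil      0.08882   0.009674     0.6011
  solve Keq expr → x = -8.1189e-04; check Q = 6.3330e-04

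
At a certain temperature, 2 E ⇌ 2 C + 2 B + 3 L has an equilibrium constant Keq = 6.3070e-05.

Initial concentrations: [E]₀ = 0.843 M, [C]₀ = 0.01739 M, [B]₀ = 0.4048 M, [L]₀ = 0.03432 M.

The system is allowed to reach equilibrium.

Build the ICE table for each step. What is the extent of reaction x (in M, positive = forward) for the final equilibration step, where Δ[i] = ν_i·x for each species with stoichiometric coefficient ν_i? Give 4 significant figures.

x = 0.05494 M

Q₀ = 2.8188e-09 vs Keq = 6.3070e-05 ⇒ Q<K, forward
Step 1:
                  E         C         B         L
  Initial     0.843   0.01739    0.4048   0.03432
  Change    -0.1099    0.1099    0.1099    0.1648
  Equil      0.7331    0.1273    0.5147    0.1992
  solve Keq expr → x = 0.05494; check Q = 6.3070e-05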